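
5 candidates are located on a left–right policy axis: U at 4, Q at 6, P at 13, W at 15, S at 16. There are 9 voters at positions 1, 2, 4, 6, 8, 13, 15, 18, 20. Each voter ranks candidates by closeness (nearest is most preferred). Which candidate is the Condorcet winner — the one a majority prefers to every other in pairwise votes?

Q

With single-peaked preferences on a line, the Condorcet winner is the candidate closest to the median voter.
The median voter (position 8) is closest to Q at 6.
Check: Q vs U — voters closer to Q: 6 of 9.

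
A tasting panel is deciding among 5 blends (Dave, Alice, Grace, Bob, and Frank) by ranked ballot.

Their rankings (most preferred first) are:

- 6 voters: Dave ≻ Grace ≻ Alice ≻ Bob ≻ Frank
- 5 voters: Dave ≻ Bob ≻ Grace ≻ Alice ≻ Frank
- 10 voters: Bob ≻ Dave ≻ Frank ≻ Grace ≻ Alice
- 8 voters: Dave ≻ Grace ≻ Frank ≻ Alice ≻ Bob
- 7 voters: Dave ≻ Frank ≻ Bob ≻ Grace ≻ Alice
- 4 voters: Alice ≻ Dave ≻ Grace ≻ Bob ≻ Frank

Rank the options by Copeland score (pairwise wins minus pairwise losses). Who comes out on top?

Pairwise results:
  Dave vs Alice: Dave wins 36–4.
  Dave vs Grace: Dave wins 40–0.
  Dave vs Bob: Dave wins 30–10.
  Dave vs Frank: Dave wins 40–0.
  Alice vs Grace: Grace wins 36–4.
  Alice vs Bob: Bob wins 22–18.
  Alice vs Frank: Frank wins 25–15.
  Grace vs Bob: Bob wins 22–18.
  Grace vs Frank: Grace wins 23–17.
  Bob vs Frank: Bob wins 25–15.
Copeland scores (wins − losses):
  Dave: 4 − 0 = 4
  Alice: 0 − 4 = -4
  Grace: 2 − 2 = 0
  Bob: 3 − 1 = 2
  Frank: 1 − 3 = -2
Dave has the best Copeland score.

Dave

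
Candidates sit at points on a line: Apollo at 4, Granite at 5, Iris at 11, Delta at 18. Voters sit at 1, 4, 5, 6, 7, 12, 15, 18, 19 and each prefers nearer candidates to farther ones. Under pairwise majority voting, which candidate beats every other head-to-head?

With single-peaked preferences on a line, the Condorcet winner is the candidate closest to the median voter.
The median voter (position 7) is closest to Granite at 5.
Check: Granite vs Delta — voters closer to Granite: 5 of 9.

Granite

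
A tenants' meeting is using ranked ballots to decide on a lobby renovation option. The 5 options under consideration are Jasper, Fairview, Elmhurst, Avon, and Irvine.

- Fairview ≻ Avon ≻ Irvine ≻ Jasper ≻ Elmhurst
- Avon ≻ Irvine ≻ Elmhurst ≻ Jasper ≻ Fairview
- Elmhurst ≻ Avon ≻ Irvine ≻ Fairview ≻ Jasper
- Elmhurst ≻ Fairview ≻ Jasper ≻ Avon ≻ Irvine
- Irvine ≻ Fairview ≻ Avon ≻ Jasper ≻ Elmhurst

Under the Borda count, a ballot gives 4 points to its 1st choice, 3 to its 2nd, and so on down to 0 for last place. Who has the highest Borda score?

Avon

Borda scores:
  Jasper: 1 + 1 + 0 + 2 + 1 = 5
  Fairview: 4 + 0 + 1 + 3 + 3 = 11
  Elmhurst: 0 + 2 + 4 + 4 + 0 = 10
  Avon: 3 + 4 + 3 + 1 + 2 = 13
  Irvine: 2 + 3 + 2 + 0 + 4 = 11
Avon has the highest total.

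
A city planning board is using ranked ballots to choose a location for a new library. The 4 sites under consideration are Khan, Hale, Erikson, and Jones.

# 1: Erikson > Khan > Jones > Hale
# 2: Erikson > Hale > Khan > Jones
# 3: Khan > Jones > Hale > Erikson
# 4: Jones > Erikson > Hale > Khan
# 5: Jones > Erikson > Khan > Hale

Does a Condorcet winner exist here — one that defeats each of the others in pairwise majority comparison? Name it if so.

Head-to-head results (5 voters total):
Khan vs Hale: Khan wins 3–2.
Khan vs Erikson: Erikson wins 4–1.
Khan vs Jones: Khan wins 3–2.
Hale vs Erikson: Erikson wins 4–1.
Hale vs Jones: Jones wins 4–1.
Erikson vs Jones: Jones wins 3–2.
No candidate beats all others: Khan beats Jones beats Erikson beats Khan, a majority cycle.

No Condorcet winner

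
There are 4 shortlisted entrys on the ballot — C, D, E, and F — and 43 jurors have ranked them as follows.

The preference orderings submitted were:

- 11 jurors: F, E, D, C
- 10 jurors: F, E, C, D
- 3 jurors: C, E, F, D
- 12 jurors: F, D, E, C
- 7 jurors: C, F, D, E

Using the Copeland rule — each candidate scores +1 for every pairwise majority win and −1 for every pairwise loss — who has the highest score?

Pairwise results:
  C vs D: D wins 23–20.
  C vs E: E wins 33–10.
  C vs F: F wins 33–10.
  D vs E: E wins 24–19.
  D vs F: F wins 43–0.
  E vs F: F wins 40–3.
Copeland scores (wins − losses):
  C: 0 − 3 = -3
  D: 1 − 2 = -1
  E: 2 − 1 = 1
  F: 3 − 0 = 3
F has the best Copeland score.

F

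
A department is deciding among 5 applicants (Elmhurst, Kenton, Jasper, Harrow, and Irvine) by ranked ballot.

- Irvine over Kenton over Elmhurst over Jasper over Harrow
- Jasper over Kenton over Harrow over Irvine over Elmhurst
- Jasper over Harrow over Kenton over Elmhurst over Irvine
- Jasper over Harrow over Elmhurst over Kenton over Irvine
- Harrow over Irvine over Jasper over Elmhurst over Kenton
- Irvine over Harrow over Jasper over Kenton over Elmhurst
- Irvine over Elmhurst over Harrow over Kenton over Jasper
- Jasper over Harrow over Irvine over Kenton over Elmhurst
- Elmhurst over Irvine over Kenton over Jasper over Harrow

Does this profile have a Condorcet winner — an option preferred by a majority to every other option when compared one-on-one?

Head-to-head results (9 voters total):
Elmhurst vs Kenton: Kenton wins 5–4.
Elmhurst vs Jasper: Jasper wins 6–3.
Elmhurst vs Harrow: Harrow wins 6–3.
Elmhurst vs Irvine: Irvine wins 6–3.
Kenton vs Jasper: Jasper wins 6–3.
Kenton vs Harrow: Harrow wins 6–3.
Kenton vs Irvine: Irvine wins 6–3.
Jasper vs Harrow: Jasper wins 6–3.
Jasper vs Irvine: Irvine wins 5–4.
Harrow vs Irvine: Harrow wins 5–4.
No candidate beats all others: Jasper beats Harrow beats Irvine beats Jasper, a majority cycle.

No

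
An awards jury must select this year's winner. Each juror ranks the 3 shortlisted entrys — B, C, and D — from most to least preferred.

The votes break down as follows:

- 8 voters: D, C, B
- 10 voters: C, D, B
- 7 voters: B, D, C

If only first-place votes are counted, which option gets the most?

C

First-place vote totals:
  B: 7
  C: 10
  D: 8
C has the most first-place votes.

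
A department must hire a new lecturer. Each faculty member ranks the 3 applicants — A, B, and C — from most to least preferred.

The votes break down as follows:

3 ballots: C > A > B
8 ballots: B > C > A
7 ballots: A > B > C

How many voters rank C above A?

Ballots ranking C above A: 3+8 = 11.
Ballots ranking A above C: 7.
So 11 of 18 voters prefer C to A.

11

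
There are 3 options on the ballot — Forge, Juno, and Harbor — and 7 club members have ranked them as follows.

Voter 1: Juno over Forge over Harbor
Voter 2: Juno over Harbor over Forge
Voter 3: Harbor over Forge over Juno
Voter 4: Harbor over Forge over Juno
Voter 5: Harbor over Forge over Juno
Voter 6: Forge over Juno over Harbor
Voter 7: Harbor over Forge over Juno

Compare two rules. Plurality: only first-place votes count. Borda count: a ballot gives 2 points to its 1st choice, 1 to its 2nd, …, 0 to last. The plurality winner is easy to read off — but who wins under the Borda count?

Plurality first-place counts: Forge 1, Juno 2, Harbor 4 → Harbor.
Borda totals: Forge 7, Juno 5, Harbor 9 → Harbor.

Harbor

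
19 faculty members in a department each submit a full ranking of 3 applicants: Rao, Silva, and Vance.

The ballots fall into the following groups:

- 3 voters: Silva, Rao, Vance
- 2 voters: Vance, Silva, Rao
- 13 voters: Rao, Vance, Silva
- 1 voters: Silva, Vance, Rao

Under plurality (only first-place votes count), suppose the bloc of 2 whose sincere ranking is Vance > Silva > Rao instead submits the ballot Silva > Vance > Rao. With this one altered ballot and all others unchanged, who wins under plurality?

Rao

First-place totals with the altered ballot: Rao 13, Silva 6, Vance 0.
The winner is unchanged: still Rao.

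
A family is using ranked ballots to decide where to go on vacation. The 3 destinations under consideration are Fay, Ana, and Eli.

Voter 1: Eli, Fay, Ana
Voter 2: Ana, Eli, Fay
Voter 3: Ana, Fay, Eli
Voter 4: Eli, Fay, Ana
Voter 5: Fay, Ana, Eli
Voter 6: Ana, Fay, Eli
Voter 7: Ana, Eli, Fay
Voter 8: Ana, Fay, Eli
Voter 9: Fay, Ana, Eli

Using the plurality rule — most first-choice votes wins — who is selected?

Ana

First-place vote totals:
  Fay: 2
  Ana: 5
  Eli: 2
Ana has the most first-place votes.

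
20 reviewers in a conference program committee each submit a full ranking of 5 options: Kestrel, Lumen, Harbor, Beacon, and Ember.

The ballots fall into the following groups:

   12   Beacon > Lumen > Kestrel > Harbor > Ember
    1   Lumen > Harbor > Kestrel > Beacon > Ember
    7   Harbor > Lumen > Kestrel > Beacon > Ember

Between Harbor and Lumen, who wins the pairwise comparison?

Lumen

Ballots ranking Harbor above Lumen: 7.
Ballots ranking Lumen above Harbor: 12+1 = 13.
Lumen wins the head-to-head, 13–7.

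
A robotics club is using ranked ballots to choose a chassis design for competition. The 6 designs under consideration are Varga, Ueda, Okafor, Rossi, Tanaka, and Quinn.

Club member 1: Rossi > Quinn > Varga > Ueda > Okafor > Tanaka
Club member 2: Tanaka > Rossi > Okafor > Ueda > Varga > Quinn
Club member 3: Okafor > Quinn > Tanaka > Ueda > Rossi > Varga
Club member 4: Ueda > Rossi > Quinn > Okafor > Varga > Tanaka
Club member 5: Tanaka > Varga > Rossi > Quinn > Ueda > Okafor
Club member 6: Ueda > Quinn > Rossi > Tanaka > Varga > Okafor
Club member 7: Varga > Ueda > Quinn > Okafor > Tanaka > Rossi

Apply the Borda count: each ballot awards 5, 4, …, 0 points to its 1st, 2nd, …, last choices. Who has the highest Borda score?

Borda scores:
  Varga: 3 + 1 + 0 + 1 + 4 + 1 + 5 = 15
  Ueda: 2 + 2 + 2 + 5 + 1 + 5 + 4 = 21
  Okafor: 1 + 3 + 5 + 2 + 0 + 0 + 2 = 13
  Rossi: 5 + 4 + 1 + 4 + 3 + 3 + 0 = 20
  Tanaka: 0 + 5 + 3 + 0 + 5 + 2 + 1 = 16
  Quinn: 4 + 0 + 4 + 3 + 2 + 4 + 3 = 20
Ueda has the highest total.

Ueda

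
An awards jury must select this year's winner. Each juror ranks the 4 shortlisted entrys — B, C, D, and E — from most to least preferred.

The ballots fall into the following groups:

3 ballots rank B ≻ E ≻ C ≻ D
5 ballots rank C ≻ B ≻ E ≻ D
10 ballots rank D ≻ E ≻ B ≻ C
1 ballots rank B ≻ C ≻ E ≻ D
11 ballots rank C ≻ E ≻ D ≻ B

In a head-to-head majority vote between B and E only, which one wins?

E

Ballots ranking B above E: 3+5+1 = 9.
Ballots ranking E above B: 10+11 = 21.
E wins the head-to-head, 21–9.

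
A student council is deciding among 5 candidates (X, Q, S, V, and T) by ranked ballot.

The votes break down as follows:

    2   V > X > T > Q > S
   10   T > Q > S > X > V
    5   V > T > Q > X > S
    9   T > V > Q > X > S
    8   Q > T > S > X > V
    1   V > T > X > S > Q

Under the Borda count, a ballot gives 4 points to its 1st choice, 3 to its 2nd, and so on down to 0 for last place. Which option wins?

Borda scores:
  X: 2·3 + 10·1 + 5·1 + 9·1 + 8·1 + 2 = 40
  Q: 2·1 + 10·3 + 5·2 + 9·2 + 8·4 + 0 = 92
  S: 2·0 + 10·2 + 5·0 + 9·0 + 8·2 + 1 = 37
  V: 2·4 + 10·0 + 5·4 + 9·3 + 8·0 + 4 = 59
  T: 2·2 + 10·4 + 5·3 + 9·4 + 8·3 + 3 = 122
T has the highest total.

T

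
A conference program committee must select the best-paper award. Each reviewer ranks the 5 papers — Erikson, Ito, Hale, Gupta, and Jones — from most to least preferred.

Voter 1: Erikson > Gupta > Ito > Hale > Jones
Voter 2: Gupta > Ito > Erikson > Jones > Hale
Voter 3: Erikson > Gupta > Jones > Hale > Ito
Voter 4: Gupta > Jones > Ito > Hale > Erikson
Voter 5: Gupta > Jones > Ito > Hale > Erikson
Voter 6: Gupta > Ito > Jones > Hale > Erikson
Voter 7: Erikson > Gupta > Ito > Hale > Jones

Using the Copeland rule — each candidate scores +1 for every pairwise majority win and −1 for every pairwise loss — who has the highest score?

Pairwise results:
  Erikson vs Ito: Ito wins 4–3.
  Erikson vs Hale: Erikson wins 4–3.
  Erikson vs Gupta: Gupta wins 4–3.
  Erikson vs Jones: Erikson wins 4–3.
  Ito vs Hale: Ito wins 6–1.
  Ito vs Gupta: Gupta wins 7–0.
  Ito vs Jones: Ito wins 4–3.
  Hale vs Gupta: Gupta wins 7–0.
  Hale vs Jones: Jones wins 5–2.
  Gupta vs Jones: Gupta wins 7–0.
Copeland scores (wins − losses):
  Erikson: 2 − 2 = 0
  Ito: 3 − 1 = 2
  Hale: 0 − 4 = -4
  Gupta: 4 − 0 = 4
  Jones: 1 − 3 = -2
Gupta has the best Copeland score.

Gupta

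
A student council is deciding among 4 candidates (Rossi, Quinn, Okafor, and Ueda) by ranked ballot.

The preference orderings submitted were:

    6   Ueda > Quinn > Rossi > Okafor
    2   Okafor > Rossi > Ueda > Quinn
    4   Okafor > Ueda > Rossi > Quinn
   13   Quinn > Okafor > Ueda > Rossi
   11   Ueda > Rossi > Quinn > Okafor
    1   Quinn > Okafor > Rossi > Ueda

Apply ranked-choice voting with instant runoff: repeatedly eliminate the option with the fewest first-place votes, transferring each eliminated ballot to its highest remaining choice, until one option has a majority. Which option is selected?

Ueda

Round 1: Ueda 17, Quinn 14, Okafor 6, Rossi 0. Rossi has the fewest and is eliminated.
Round 2: Ueda 17, Quinn 14, Okafor 6. Okafor has the fewest and is eliminated.
Round 3: Ueda 23, Quinn 14. Ueda has a majority.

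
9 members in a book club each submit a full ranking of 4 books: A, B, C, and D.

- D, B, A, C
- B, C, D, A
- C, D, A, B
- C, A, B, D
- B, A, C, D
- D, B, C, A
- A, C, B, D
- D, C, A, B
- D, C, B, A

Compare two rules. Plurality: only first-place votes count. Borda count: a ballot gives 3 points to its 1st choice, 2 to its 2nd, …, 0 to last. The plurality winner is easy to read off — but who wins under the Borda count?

Plurality first-place counts: A 1, B 2, C 2, D 4 → D.
Borda totals: A 10, B 13, C 16, D 15 → C.

C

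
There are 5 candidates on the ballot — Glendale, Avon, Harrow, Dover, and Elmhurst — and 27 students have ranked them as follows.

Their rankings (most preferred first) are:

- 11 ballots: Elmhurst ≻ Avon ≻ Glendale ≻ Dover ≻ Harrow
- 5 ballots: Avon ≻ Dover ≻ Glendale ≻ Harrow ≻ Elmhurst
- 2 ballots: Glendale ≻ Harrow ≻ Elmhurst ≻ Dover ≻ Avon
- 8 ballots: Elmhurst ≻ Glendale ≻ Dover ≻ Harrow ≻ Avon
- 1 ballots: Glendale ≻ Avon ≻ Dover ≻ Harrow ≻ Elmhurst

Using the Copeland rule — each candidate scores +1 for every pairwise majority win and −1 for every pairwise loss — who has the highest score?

Elmhurst

Pairwise results:
  Glendale vs Avon: Avon wins 16–11.
  Glendale vs Harrow: Glendale wins 27–0.
  Glendale vs Dover: Glendale wins 22–5.
  Glendale vs Elmhurst: Elmhurst wins 19–8.
  Avon vs Harrow: Avon wins 17–10.
  Avon vs Dover: Avon wins 17–10.
  Avon vs Elmhurst: Elmhurst wins 21–6.
  Harrow vs Dover: Dover wins 25–2.
  Harrow vs Elmhurst: Elmhurst wins 19–8.
  Dover vs Elmhurst: Elmhurst wins 21–6.
Copeland scores (wins − losses):
  Glendale: 2 − 2 = 0
  Avon: 3 − 1 = 2
  Harrow: 0 − 4 = -4
  Dover: 1 − 3 = -2
  Elmhurst: 4 − 0 = 4
Elmhurst has the best Copeland score.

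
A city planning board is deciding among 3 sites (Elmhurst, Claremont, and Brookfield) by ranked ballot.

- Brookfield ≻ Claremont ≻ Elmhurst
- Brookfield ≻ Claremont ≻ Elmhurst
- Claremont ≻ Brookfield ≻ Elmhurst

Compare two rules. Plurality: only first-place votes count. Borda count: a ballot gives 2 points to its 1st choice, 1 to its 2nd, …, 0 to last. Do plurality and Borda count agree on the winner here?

Yes

Plurality first-place counts: Elmhurst 0, Claremont 1, Brookfield 2 → Brookfield.
Borda totals: Elmhurst 0, Claremont 4, Brookfield 5 → Brookfield.
The two rules agree on Brookfield.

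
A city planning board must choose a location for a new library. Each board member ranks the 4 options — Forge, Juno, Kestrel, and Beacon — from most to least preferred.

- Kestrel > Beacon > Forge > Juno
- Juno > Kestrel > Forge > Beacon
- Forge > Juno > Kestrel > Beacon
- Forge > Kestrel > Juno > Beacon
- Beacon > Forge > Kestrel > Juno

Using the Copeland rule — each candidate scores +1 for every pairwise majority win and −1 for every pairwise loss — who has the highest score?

Pairwise results:
  Forge vs Juno: Forge wins 4–1.
  Forge vs Kestrel: Forge wins 3–2.
  Forge vs Beacon: Forge wins 3–2.
  Juno vs Kestrel: Kestrel wins 3–2.
  Juno vs Beacon: Juno wins 3–2.
  Kestrel vs Beacon: Kestrel wins 4–1.
Copeland scores (wins − losses):
  Forge: 3 − 0 = 3
  Juno: 1 − 2 = -1
  Kestrel: 2 − 1 = 1
  Beacon: 0 − 3 = -3
Forge has the best Copeland score.

Forge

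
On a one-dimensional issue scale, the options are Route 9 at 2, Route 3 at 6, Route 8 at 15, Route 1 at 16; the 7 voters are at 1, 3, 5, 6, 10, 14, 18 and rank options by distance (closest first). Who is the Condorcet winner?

With single-peaked preferences on a line, the Condorcet winner is the candidate closest to the median voter.
The median voter (position 6) is closest to Route 3 at 6.
Check: Route 3 vs Route 9 — voters closer to Route 3: 5 of 7.

Route 3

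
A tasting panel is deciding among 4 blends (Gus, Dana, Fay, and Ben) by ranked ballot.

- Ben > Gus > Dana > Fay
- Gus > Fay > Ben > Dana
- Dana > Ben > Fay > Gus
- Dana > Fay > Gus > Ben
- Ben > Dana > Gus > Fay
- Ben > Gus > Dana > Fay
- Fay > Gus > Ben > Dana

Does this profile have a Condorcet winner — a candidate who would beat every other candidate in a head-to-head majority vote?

Yes

Head-to-head results (7 voters total):
Gus vs Dana: Gus wins 4–3.
Gus vs Fay: Gus wins 4–3.
Gus vs Ben: Ben wins 4–3.
Dana vs Fay: Dana wins 5–2.
Dana vs Ben: Ben wins 5–2.
Fay vs Ben: Ben wins 4–3.
Ben beats each rival — Gus (4–3), Dana (5–2), Fay (4–3) — so Ben is the Condorcet winner.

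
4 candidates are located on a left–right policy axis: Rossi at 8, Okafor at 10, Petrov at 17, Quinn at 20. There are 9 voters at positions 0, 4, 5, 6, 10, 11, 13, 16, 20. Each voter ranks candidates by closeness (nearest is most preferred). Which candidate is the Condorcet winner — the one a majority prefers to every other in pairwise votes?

With single-peaked preferences on a line, the Condorcet winner is the candidate closest to the median voter.
The median voter (position 10) is closest to Okafor at 10.
Check: Okafor vs Rossi — voters closer to Okafor: 5 of 9.

Okafor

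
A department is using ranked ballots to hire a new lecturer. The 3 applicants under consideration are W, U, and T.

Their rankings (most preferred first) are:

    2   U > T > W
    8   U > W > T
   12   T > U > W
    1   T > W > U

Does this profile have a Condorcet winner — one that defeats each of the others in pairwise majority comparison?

Head-to-head results (23 voters total):
W vs U: U wins 22–1.
W vs T: T wins 15–8.
U vs T: T wins 13–10.
T beats each rival — W (15–8), U (13–10) — so T is the Condorcet winner.

Yes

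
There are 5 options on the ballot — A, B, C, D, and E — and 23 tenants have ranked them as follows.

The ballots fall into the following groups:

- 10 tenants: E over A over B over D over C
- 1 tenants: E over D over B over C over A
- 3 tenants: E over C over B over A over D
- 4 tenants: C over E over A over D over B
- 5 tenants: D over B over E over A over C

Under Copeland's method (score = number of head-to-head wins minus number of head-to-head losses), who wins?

Pairwise results:
  A vs B: A wins 14–9.
  A vs C: A wins 15–8.
  A vs D: A wins 17–6.
  A vs E: E wins 23–0.
  B vs C: B wins 16–7.
  B vs D: B wins 13–10.
  B vs E: E wins 18–5.
  C vs D: D wins 16–7.
  C vs E: E wins 19–4.
  D vs E: E wins 18–5.
Copeland scores (wins − losses):
  A: 3 − 1 = 2
  B: 2 − 2 = 0
  C: 0 − 4 = -4
  D: 1 − 3 = -2
  E: 4 − 0 = 4
E has the best Copeland score.

E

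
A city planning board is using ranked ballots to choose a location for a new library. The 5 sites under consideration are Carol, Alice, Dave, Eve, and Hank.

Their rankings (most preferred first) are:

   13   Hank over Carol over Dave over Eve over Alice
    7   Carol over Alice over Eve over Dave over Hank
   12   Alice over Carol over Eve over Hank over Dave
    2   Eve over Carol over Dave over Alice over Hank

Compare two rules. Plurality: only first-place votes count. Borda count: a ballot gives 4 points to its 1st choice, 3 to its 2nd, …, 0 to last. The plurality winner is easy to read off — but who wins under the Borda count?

Plurality first-place counts: Carol 7, Alice 12, Dave 0, Eve 2, Hank 13 → Hank.
Borda totals: Carol 109, Alice 71, Dave 37, Eve 59, Hank 64 → Carol.

Carol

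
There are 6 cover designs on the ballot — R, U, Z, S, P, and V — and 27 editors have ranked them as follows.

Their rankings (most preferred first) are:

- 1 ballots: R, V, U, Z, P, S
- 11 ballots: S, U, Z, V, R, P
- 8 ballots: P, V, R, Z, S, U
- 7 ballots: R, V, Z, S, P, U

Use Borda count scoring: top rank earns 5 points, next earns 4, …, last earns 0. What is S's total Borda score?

Borda scores:
  R: 5 + 11·1 + 8·3 + 7·5 = 75
  U: 3 + 11·4 + 8·0 + 7·0 = 47
  Z: 2 + 11·3 + 8·2 + 7·3 = 72
  S: 0 + 11·5 + 8·1 + 7·2 = 77
  P: 1 + 11·0 + 8·5 + 7·1 = 48
  V: 4 + 11·2 + 8·4 + 7·4 = 86

77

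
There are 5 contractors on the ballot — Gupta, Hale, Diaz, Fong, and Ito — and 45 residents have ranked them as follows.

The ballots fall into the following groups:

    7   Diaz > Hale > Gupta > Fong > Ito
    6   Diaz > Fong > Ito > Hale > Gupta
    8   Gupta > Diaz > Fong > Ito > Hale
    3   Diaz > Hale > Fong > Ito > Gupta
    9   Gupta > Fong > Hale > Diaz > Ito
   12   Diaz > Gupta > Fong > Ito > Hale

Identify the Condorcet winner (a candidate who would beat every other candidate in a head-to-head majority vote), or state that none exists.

Head-to-head results (45 voters total):
Gupta vs Hale: Gupta wins 29–16.
Gupta vs Diaz: Diaz wins 28–17.
Gupta vs Fong: Gupta wins 36–9.
Gupta vs Ito: Gupta wins 36–9.
Hale vs Diaz: Diaz wins 36–9.
Hale vs Fong: Fong wins 35–10.
Hale vs Ito: Ito wins 26–19.
Diaz vs Fong: Diaz wins 36–9.
Diaz vs Ito: Diaz wins 45–0.
Fong vs Ito: Fong wins 45–0.
Diaz beats each rival — Gupta (28–17), Hale (36–9), Fong (36–9), Ito (45–0) — so Diaz is the Condorcet winner.

Diaz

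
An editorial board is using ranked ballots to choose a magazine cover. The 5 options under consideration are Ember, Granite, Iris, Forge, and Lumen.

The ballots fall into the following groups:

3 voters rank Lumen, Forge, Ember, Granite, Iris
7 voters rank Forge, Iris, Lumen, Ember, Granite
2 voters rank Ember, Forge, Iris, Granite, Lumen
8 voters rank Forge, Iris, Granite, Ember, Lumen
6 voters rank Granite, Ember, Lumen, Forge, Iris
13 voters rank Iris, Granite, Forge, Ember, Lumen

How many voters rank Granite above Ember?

Ballots ranking Granite above Ember: 8+6+13 = 27.
Ballots ranking Ember above Granite: 3+7+2 = 12.
So 27 of 39 voters prefer Granite to Ember.

27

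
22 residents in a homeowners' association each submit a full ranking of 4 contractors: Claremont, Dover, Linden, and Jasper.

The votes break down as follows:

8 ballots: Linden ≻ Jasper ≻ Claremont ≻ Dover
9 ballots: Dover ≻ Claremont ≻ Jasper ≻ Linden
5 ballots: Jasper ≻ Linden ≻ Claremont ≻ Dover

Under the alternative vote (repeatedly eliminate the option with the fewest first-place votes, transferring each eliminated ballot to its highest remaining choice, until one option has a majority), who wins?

Round 1: Dover 9, Linden 8, Jasper 5, Claremont 0. Claremont has the fewest and is eliminated.
Round 2: Dover 9, Linden 8, Jasper 5. Jasper has the fewest and is eliminated.
Round 3: Linden 13, Dover 9. Linden has a majority.

Linden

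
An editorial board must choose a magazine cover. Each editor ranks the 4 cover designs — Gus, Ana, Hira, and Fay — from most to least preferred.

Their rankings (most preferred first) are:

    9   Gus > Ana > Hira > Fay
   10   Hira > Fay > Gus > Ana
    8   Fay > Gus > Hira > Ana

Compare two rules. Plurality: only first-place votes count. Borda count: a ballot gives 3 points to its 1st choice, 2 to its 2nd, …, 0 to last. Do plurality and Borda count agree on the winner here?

Plurality first-place counts: Gus 9, Ana 0, Hira 10, Fay 8 → Hira.
Borda totals: Gus 53, Ana 18, Hira 47, Fay 44 → Gus.
The two rules disagree: plurality picks Hira, Borda picks Gus.

No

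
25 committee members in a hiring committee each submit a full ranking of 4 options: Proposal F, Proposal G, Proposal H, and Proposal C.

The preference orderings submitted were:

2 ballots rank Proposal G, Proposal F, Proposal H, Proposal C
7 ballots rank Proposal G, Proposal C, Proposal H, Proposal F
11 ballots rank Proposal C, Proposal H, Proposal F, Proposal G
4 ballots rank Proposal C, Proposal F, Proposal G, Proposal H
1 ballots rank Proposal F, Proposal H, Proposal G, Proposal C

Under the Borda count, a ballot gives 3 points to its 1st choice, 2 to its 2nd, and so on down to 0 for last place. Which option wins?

Borda scores:
  Proposal F: 2·2 + 7·0 + 11·1 + 4·2 + 3 = 26
  Proposal G: 2·3 + 7·3 + 11·0 + 4·1 + 1 = 32
  Proposal H: 2·1 + 7·1 + 11·2 + 4·0 + 2 = 33
  Proposal C: 2·0 + 7·2 + 11·3 + 4·3 + 0 = 59
Proposal C has the highest total.

Proposal C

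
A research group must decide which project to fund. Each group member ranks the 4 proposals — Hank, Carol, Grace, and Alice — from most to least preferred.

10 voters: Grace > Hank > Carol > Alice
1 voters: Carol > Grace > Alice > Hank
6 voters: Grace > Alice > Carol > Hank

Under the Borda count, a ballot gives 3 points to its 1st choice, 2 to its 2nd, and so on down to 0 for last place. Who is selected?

Grace

Borda scores:
  Hank: 10·2 + 0 + 6·0 = 20
  Carol: 10·1 + 3 + 6·1 = 19
  Grace: 10·3 + 2 + 6·3 = 50
  Alice: 10·0 + 1 + 6·2 = 13
Grace has the highest total.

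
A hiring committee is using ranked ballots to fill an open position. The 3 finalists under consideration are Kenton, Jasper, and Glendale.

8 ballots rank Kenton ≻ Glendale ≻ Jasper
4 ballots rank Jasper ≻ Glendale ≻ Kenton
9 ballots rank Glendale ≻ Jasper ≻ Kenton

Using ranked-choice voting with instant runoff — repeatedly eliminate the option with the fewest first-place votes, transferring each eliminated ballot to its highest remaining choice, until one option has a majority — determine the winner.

Glendale

Round 1: Glendale 9, Kenton 8, Jasper 4. Jasper has the fewest and is eliminated.
Round 2: Glendale 13, Kenton 8. Glendale has a majority.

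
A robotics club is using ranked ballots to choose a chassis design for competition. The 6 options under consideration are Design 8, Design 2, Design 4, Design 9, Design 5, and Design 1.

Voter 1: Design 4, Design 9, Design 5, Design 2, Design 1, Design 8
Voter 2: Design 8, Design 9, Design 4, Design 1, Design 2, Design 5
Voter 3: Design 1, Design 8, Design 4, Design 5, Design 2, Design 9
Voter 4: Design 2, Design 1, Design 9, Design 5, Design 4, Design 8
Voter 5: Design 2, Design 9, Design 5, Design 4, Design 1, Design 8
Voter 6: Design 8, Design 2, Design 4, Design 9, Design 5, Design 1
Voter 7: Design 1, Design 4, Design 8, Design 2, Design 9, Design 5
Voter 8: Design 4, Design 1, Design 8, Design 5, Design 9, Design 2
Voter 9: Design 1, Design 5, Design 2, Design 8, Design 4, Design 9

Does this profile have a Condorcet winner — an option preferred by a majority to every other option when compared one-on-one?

Yes

Head-to-head results (9 voters total):
Design 8 vs Design 2: Design 8 wins 5–4.
Design 8 vs Design 4: Design 4 wins 5–4.
Design 8 vs Design 9: Design 8 wins 6–3.
Design 8 vs Design 5: Design 8 wins 5–4.
Design 8 vs Design 1: Design 1 wins 7–2.
Design 2 vs Design 4: Design 4 wins 5–4.
Design 2 vs Design 9: Design 2 wins 6–3.
Design 2 vs Design 5: Design 2 wins 5–4.
Design 2 vs Design 1: Design 1 wins 5–4.
Design 4 vs Design 9: Design 4 wins 6–3.
Design 4 vs Design 5: Design 4 wins 6–3.
Design 4 vs Design 1: Design 4 wins 5–4.
Design 9 vs Design 5: Design 9 wins 6–3.
Design 9 vs Design 1: Design 1 wins 5–4.
Design 5 vs Design 1: Design 1 wins 6–3.
Design 4 beats each rival — Design 8 (5–4), Design 2 (5–4), Design 9 (6–3), Design 5 (6–3), Design 1 (5–4) — so Design 4 is the Condorcet winner.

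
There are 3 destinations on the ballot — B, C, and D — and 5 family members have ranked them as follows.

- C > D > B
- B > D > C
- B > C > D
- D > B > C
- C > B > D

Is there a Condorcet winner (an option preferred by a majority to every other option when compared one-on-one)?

Head-to-head results (5 voters total):
B vs C: B wins 3–2.
B vs D: B wins 3–2.
C vs D: C wins 3–2.
B beats each rival — C (3–2), D (3–2) — so B is the Condorcet winner.

Yes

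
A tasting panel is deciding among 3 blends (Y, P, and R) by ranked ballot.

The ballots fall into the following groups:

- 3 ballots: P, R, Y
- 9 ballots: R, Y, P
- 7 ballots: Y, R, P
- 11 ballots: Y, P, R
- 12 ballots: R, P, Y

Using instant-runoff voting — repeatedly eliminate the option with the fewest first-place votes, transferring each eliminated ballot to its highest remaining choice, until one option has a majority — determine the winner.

R

Round 1: R 21, Y 18, P 3. P has the fewest and is eliminated.
Round 2: R 24, Y 18. R has a majority.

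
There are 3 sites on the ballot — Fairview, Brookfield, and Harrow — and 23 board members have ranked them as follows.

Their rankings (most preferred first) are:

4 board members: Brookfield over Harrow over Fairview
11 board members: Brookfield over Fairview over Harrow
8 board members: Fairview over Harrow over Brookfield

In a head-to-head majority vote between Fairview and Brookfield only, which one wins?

Brookfield

Ballots ranking Fairview above Brookfield: 8.
Ballots ranking Brookfield above Fairview: 4+11 = 15.
Brookfield wins the head-to-head, 15–8.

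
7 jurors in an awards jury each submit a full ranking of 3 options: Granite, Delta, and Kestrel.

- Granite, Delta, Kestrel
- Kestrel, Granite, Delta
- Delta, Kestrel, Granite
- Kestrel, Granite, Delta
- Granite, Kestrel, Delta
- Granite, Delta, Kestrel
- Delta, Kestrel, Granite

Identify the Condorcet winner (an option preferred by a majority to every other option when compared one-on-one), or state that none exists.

Head-to-head results (7 voters total):
Granite vs Delta: Granite wins 5–2.
Granite vs Kestrel: Kestrel wins 4–3.
Delta vs Kestrel: Delta wins 4–3.
No candidate beats all others: Granite beats Delta beats Kestrel beats Granite, a majority cycle.

There is no Condorcet winner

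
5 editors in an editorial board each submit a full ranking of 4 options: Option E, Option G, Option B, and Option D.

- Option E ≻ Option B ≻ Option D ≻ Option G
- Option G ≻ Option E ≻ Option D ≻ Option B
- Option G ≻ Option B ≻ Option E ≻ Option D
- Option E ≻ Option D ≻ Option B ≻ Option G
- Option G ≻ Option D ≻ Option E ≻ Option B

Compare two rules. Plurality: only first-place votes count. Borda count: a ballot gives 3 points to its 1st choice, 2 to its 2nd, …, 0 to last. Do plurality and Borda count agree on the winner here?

Plurality first-place counts: Option E 2, Option G 3, Option B 0, Option D 0 → Option G.
Borda totals: Option E 10, Option G 9, Option B 5, Option D 6 → Option E.
The two rules disagree: plurality picks Option G, Borda picks Option E.

No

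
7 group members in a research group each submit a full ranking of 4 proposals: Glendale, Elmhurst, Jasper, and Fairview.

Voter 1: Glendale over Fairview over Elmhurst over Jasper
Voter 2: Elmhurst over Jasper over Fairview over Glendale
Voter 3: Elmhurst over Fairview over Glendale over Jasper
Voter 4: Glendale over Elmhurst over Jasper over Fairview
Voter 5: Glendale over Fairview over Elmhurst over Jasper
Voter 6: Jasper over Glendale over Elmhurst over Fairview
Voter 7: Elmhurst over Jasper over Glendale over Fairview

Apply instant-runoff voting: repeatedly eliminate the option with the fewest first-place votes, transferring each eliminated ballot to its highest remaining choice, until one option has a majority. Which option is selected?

Round 1: Glendale 3, Elmhurst 3, Jasper 1, Fairview 0. Fairview has the fewest and is eliminated.
Round 2: Glendale 3, Elmhurst 3, Jasper 1. Jasper has the fewest and is eliminated.
Round 3: Glendale 4, Elmhurst 3. Glendale has a majority.

Glendale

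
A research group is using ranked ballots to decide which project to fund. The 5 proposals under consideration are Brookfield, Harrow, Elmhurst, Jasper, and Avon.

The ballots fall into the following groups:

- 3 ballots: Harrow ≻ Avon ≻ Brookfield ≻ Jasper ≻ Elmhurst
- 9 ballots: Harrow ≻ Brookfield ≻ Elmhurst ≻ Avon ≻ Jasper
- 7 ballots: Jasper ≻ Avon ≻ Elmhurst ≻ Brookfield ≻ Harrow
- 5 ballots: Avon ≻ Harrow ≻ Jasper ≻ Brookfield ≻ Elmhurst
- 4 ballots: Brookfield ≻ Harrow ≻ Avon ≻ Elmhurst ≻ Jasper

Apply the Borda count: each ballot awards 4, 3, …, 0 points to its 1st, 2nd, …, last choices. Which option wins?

Harrow

Borda scores:
  Brookfield: 3·2 + 9·3 + 7·1 + 5·1 + 4·4 = 61
  Harrow: 3·4 + 9·4 + 7·0 + 5·3 + 4·3 = 75
  Elmhurst: 3·0 + 9·2 + 7·2 + 5·0 + 4·1 = 36
  Jasper: 3·1 + 9·0 + 7·4 + 5·2 + 4·0 = 41
  Avon: 3·3 + 9·1 + 7·3 + 5·4 + 4·2 = 67
Harrow has the highest total.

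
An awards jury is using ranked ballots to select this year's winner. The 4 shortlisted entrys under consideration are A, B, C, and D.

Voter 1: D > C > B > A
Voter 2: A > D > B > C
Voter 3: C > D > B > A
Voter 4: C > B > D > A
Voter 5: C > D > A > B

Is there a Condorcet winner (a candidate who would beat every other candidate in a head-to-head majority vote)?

Head-to-head results (5 voters total):
A vs B: B wins 3–2.
A vs C: C wins 4–1.
A vs D: D wins 4–1.
B vs C: C wins 4–1.
B vs D: D wins 4–1.
C vs D: C wins 3–2.
C beats each rival — A (4–1), B (4–1), D (3–2) — so C is the Condorcet winner.

Yes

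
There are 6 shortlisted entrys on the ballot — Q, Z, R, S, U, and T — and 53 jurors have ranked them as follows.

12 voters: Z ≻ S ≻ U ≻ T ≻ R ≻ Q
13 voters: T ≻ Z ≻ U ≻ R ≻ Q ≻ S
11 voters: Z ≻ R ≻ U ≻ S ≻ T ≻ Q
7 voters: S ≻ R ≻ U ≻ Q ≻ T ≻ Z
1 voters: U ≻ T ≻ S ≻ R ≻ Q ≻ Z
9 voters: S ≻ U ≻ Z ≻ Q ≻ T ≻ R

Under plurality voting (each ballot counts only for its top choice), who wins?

Z

First-place vote totals:
  Q: 0
  Z: 23
  R: 0
  S: 16
  U: 1
  T: 13
Z has the most first-place votes.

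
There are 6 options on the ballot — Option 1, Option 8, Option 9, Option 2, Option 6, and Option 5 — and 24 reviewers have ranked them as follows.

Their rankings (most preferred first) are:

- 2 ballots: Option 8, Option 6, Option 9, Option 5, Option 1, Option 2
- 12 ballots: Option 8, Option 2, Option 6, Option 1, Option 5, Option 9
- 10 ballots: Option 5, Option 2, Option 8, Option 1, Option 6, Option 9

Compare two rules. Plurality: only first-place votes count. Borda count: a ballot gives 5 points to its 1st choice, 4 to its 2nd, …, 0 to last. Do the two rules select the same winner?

Yes

Plurality first-place counts: Option 1 0, Option 8 14, Option 9 0, Option 2 0, Option 6 0, Option 5 10 → Option 8.
Borda totals: Option 1 46, Option 8 100, Option 9 6, Option 2 88, Option 6 54, Option 5 66 → Option 8.
The two rules agree on Option 8.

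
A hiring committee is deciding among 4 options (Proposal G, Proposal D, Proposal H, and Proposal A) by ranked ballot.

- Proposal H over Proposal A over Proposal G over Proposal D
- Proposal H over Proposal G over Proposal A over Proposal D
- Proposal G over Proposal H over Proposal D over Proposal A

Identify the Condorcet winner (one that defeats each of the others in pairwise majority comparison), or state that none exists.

Proposal H

Head-to-head results (3 voters total):
Proposal G vs Proposal D: Proposal G wins 3–0.
Proposal G vs Proposal H: Proposal H wins 2–1.
Proposal G vs Proposal A: Proposal G wins 2–1.
Proposal D vs Proposal H: Proposal H wins 3–0.
Proposal D vs Proposal A: Proposal A wins 2–1.
Proposal H vs Proposal A: Proposal H wins 3–0.
Proposal H beats each rival — Proposal G (2–1), Proposal D (3–0), Proposal A (3–0) — so Proposal H is the Condorcet winner.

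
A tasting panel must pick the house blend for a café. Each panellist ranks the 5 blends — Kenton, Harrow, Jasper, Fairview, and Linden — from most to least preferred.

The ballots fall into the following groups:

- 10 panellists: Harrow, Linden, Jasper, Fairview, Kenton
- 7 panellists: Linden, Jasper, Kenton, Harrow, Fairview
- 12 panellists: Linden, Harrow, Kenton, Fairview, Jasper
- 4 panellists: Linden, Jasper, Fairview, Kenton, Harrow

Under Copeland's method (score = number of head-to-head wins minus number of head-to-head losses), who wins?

Pairwise results:
  Kenton vs Harrow: Harrow wins 22–11.
  Kenton vs Jasper: Jasper wins 21–12.
  Kenton vs Fairview: Kenton wins 19–14.
  Kenton vs Linden: Linden wins 33–0.
  Harrow vs Jasper: Harrow wins 22–11.
  Harrow vs Fairview: Harrow wins 29–4.
  Harrow vs Linden: Linden wins 23–10.
  Jasper vs Fairview: Jasper wins 21–12.
  Jasper vs Linden: Linden wins 33–0.
  Fairview vs Linden: Linden wins 33–0.
Copeland scores (wins − losses):
  Kenton: 1 − 3 = -2
  Harrow: 3 − 1 = 2
  Jasper: 2 − 2 = 0
  Fairview: 0 − 4 = -4
  Linden: 4 − 0 = 4
Linden has the best Copeland score.

Linden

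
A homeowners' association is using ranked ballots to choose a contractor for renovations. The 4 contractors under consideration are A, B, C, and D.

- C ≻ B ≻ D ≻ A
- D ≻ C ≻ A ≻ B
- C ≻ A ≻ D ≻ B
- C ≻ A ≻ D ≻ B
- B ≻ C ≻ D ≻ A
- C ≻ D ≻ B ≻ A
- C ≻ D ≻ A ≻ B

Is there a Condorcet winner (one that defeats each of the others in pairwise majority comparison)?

Head-to-head results (7 voters total):
A vs B: A wins 4–3.
A vs C: C wins 7–0.
A vs D: D wins 5–2.
B vs C: C wins 6–1.
B vs D: D wins 5–2.
C vs D: C wins 6–1.
C beats each rival — A (7–0), B (6–1), D (6–1) — so C is the Condorcet winner.

Yes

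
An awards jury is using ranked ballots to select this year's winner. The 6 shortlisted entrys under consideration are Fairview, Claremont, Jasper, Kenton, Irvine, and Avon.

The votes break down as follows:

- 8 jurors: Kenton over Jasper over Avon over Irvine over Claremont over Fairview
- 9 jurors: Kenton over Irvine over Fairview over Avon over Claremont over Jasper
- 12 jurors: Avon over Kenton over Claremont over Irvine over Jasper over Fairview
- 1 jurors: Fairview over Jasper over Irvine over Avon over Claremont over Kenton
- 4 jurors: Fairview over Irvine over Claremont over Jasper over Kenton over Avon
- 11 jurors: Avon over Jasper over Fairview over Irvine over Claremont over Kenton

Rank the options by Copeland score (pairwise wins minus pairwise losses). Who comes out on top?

Pairwise results:
  Fairview vs Claremont: Fairview wins 25–20.
  Fairview vs Jasper: Jasper wins 31–14.
  Fairview vs Kenton: Kenton wins 29–16.
  Fairview vs Irvine: Irvine wins 29–16.
  Fairview vs Avon: Avon wins 31–14.
  Claremont vs Jasper: Claremont wins 25–20.
  Claremont vs Kenton: Kenton wins 29–16.
  Claremont vs Irvine: Irvine wins 33–12.
  Claremont vs Avon: Avon wins 41–4.
  Jasper vs Kenton: Kenton wins 29–16.
  Jasper vs Irvine: Irvine wins 25–20.
  Jasper vs Avon: Avon wins 32–13.
  Kenton vs Irvine: Kenton wins 29–16.
  Kenton vs Avon: Avon wins 24–21.
  Irvine vs Avon: Avon wins 31–14.
Copeland scores (wins − losses):
  Fairview: 1 − 4 = -3
  Claremont: 1 − 4 = -3
  Jasper: 1 − 4 = -3
  Kenton: 4 − 1 = 3
  Irvine: 3 − 2 = 1
  Avon: 5 − 0 = 5
Avon has the best Copeland score.

Avon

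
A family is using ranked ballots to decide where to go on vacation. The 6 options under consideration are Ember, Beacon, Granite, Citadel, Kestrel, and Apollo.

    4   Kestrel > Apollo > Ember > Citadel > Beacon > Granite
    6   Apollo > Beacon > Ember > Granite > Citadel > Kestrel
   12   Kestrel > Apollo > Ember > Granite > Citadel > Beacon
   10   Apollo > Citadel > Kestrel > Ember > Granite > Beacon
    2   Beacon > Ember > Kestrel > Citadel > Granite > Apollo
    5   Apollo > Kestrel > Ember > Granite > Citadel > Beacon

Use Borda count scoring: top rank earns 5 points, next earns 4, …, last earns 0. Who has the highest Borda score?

Apollo

Borda scores:
  Ember: 4·3 + 6·3 + 12·3 + 10·2 + 2·4 + 5·3 = 109
  Beacon: 4·1 + 6·4 + 12·0 + 10·0 + 2·5 + 5·0 = 38
  Granite: 4·0 + 6·2 + 12·2 + 10·1 + 2·1 + 5·2 = 58
  Citadel: 4·2 + 6·1 + 12·1 + 10·4 + 2·2 + 5·1 = 75
  Kestrel: 4·5 + 6·0 + 12·5 + 10·3 + 2·3 + 5·4 = 136
  Apollo: 4·4 + 6·5 + 12·4 + 10·5 + 2·0 + 5·5 = 169
Apollo has the highest total.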